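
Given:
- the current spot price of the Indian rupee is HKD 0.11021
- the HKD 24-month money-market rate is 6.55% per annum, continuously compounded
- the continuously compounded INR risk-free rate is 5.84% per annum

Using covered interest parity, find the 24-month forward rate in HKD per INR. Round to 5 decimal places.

0.11179

T = 2 years.
HKD growth factor: e^(0.0655×2) = 1.1399678.
INR growth factor: e^(0.0584×2) = 1.1238946.
CIP: F = S · (grow HKD)/(grow INR) = 0.11021 × 1.1399678/1.1238946 = 0.1117862 HKD per INR.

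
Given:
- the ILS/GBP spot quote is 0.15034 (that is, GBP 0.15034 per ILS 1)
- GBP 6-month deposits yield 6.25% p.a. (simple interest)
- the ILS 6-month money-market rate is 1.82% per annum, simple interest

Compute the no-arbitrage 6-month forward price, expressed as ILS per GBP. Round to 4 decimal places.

6.5087

T = 6/12 years.
Growth of 1 GBP over T: 1 + 0.0625×6/12 = 1.031250.
ILS accumulates by 1 + 0.0182×6/12 = 1.009100.
CIP: F = S · (grow GBP)/(grow ILS) = 0.15034 × 1.031250/1.009100 = 0.1536400 GBP per ILS.
Quoted the other way: 1/0.1536400 = 6.5087 ILS per GBP.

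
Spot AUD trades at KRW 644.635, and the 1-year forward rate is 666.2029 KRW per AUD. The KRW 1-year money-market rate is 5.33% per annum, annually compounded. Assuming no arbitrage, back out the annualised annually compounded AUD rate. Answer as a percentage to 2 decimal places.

1.92%

T = 1 year.
By CIP, F/S equals the KRW-to-AUD growth ratio: 666.2029/644.635 = 1.0334575.
The KRW side grows by (1 + 0.0533)^1 = 1.053300.
Hence g_AUD = 1.0192001.
r = 1.0192001^(1/1) − 1 = 0.019200 → 1.92%.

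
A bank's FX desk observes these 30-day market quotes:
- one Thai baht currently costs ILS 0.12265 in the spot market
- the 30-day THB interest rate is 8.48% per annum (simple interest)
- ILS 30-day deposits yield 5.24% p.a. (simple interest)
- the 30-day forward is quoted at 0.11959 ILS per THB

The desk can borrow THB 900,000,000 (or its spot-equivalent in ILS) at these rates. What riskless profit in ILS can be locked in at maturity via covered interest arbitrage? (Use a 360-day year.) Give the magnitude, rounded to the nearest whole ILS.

T = 30/360 years.
Invest the THB and cover forward: 900,000,000 × 1.00706666667 × 0.11959 = ILS 108,391,592.40.
Convert at spot and invest in ILS: 900,000,000 × 0.12265 × 1.00436666667 = ILS 110,867,014.50.
The quoted forward undervalues THB, so borrow THB, convert to ILS at spot, deposit the ILS at 5.24%, and buy THB forward at 0.11959 to cover the loan.
Profit = 110,867,014.50 − 108,391,592.40 = ILS 2,475,422.

ILS 2,475,422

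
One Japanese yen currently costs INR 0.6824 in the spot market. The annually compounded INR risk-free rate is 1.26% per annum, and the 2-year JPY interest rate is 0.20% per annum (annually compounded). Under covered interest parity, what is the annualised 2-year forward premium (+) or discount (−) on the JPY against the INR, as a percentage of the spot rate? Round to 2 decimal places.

T = 2 years.
F = S · g_INR/g_JPY = 0.6824 × 1.0253588/1.004004 = 0.6969144.
Annualised premium = (F − S)/S × (1/T) = (0.6969144 − 0.6824)/0.6824 ÷ 2 = 1.06%.

+1.06%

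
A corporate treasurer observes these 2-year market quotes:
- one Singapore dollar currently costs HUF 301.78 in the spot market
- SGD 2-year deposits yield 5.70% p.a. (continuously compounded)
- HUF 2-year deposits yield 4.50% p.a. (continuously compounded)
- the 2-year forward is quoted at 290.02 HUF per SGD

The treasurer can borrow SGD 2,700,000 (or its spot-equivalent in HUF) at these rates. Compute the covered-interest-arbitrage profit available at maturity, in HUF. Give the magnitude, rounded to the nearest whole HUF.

T = 2 years.
Keep in SGD, deliver into the forward: 2,700,000·1.12075212488·290.02 = HUF 877,609,434.40.
Swap to HUF now, deposit: 2,700,000·301.78·1.09417428371 = HUF 891,539,771.41.
The quoted forward undervalues SGD, so borrow SGD, convert to HUF at spot, deposit the HUF at 4.50%, and buy SGD forward at 290.02 to cover the loan.
Profit = 891,539,771.41 − 877,609,434.40 = HUF 13,930,337.

HUF 13,930,337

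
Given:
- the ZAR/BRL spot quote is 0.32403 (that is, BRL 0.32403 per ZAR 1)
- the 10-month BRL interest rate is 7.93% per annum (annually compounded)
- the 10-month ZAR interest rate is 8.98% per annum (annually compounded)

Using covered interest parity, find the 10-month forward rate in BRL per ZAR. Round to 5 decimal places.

0.32143

T = 10/12 years.
BRL accumulates by (1 + 0.0793)^(10/12) = 1.0656595.
Growth of 1 ZAR over T: (1 + 0.0898)^(10/12) = 1.074292.
Forward (BRL per ZAR) = 0.32403 × 1.0656595 / 1.074292 = 0.3214262.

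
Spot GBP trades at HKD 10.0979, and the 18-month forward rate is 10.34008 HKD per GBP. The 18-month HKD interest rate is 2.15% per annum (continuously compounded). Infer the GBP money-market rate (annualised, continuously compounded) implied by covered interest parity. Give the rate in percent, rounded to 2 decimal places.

0.57%

T = 18/12 years.
By CIP, F/S equals the HKD-to-GBP growth ratio: 10.34008/10.0979 = 1.0239832.
The HKD side grows by e^(0.0215×18/12) = 1.0327757.
So the GBP growth factor = 1.0085866.
Take logs: ln 1.0085866 / (18/12) = 0.005700, so 0.57%.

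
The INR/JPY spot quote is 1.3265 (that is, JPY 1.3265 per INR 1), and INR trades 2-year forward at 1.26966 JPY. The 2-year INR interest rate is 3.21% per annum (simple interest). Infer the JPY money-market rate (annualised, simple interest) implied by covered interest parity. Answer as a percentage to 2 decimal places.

0.93%

T = 2 years.
CIP gives F = S · g_JPY/g_INR, so g_JPY/g_INR = 1.26966/1.3265 = 0.9571504.
The INR side grows by 1 + 0.0321×2 = 1.064200.
So the JPY growth factor = 1.0185995.
r = (1.0185995 − 1)/2 = 0.009300 → 0.93%.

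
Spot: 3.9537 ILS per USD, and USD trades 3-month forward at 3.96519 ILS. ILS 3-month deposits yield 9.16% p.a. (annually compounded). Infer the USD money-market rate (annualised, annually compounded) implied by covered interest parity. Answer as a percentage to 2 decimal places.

T = 3/12 years.
CIP gives F = S · g_ILS/g_USD, so g_ILS/g_USD = 3.96519/3.9537 = 1.0029061.
ILS growth factor: (1 + 0.0916)^(3/12) = 1.0221529.
So the USD growth factor = 1.019191.
Annualise: 1.019191^(12/3) − 1 = 0.079002 = 7.90%.

7.90%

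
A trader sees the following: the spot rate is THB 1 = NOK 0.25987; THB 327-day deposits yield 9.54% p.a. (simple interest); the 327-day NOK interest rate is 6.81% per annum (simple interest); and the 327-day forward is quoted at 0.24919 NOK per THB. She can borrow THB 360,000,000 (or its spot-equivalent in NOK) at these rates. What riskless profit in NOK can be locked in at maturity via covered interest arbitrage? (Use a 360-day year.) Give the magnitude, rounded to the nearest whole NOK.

T = 327/360 years.
Keep in THB, deliver into the forward: 360,000,000·1.086655·0.24919 = NOK 97,482,081.40.
Swap to NOK now, deposit: 360,000,000·0.25987·1.0618575 = NOK 99,340,167.07.
The quoted forward undervalues THB, so borrow THB, convert to NOK at spot, deposit the NOK at 6.81%, and buy THB forward at 0.24919 to cover the loan.
The gap between the two covered legs is NOK 1,858,086.

NOK 1,858,086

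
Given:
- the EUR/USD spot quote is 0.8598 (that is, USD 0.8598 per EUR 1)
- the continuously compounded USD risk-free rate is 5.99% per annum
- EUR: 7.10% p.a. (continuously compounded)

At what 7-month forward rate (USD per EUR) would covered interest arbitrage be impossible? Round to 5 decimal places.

T = 7/12 years.
USD growth factor: e^(0.0599×7/12) = 1.0355593.
EUR growth factor: e^(0.0710×7/12) = 1.0422863.
So F = 0.8598 × 1.0355593 / 1.0422863 = 0.8542508 (USD/EUR).

0.85425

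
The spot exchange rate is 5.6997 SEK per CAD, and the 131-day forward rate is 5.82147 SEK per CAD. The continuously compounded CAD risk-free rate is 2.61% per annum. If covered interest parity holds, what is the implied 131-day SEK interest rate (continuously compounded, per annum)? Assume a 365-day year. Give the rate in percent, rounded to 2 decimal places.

8.50%

T = 131/365 years.
CIP gives F = S · g_SEK/g_CAD, so g_SEK/g_CAD = 5.82147/5.6997 = 1.0213643.
The CAD side grows by e^(0.0261×131/365) = 1.0094114.
So the SEK growth factor = 1.0309768.
Take logs: ln 1.0309768 / (131/365) = 0.085000, so 8.50%.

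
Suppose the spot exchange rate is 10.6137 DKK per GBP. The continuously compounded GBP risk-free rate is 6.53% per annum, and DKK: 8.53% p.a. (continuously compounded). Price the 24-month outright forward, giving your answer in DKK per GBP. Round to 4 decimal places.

11.0469

T = 2 years.
DKK accumulates by e^(0.0853×2) = 1.18601625.
GBP accumulates by e^(0.0653×2) = 1.13951189.
Forward (DKK per GBP) = 10.6137 × 1.18601625 / 1.13951189 = 11.046853.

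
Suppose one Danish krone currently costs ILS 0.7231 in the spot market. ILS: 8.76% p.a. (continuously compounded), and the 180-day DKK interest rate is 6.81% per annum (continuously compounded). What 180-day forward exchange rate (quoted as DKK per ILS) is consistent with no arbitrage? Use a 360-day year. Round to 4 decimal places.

1.3695

T = 180/360 years.
Growth of 1 ILS over T: e^(0.0876×180/360) = 1.0447734.
Growth of 1 DKK over T: e^(0.0681×180/360) = 1.0346363.
CIP: F = S · (grow ILS)/(grow DKK) = 0.7231 × 1.0447734/1.0346363 = 0.7301847 ILS per DKK.
Quoted the other way: 1/0.7301847 = 1.3695 DKK per ILS.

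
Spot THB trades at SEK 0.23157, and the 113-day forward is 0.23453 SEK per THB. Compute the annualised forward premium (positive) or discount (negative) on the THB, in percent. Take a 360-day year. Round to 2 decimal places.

+4.07%

T = 113/360 years.
Period premium: (0.23453 − 0.23157)/0.23157 = 0.0127823.
Per annum: 0.0127823 / (113/360) = 0.040722 = 4.07%.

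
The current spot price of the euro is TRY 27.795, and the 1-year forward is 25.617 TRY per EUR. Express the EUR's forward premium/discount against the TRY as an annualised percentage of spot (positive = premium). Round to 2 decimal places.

T = 1 year.
(F − S)/S = (25.617 − 27.795)/27.795 = -0.0783594.
Per annum: -0.0783594 / 1 = -0.078359 = -7.84%.

-7.84%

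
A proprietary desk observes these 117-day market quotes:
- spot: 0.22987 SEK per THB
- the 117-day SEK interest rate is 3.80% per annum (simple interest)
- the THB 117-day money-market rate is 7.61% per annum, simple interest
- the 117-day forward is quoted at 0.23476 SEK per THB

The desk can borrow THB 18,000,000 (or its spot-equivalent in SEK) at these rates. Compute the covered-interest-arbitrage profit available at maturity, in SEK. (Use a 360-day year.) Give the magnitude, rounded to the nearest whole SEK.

SEK 141,432

T = 117/360 years.
Invest the THB and cover forward: 18,000,000 × 1.0247325 × 0.23476 = SEK 4,330,191.63.
Convert at spot and invest in SEK: 18,000,000 × 0.22987 × 1.012350 = SEK 4,188,760.10.
The quoted forward overvalues THB, so borrow SEK, buy THB at spot, deposit the THB at 7.61%, and sell the proceeds forward at 0.23476.
The gap between the two covered legs is SEK 141,432.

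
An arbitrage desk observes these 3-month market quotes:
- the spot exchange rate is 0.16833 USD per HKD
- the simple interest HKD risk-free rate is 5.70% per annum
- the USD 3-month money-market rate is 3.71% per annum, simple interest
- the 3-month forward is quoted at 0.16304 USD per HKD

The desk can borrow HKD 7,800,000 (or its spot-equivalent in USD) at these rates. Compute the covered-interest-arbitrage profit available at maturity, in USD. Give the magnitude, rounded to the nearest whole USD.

USD 35,318

T = 3/12 years.
Invest the HKD and cover forward: 7,800,000 × 1.014250 × 0.16304 = USD 1,289,833.90.
Convert at spot and invest in USD: 7,800,000 × 0.16833 × 1.009275 = USD 1,325,151.83.
The quoted forward undervalues HKD, so borrow HKD, convert to USD at spot, deposit the USD at 3.71%, and buy HKD forward at 0.16304 to cover the loan.
The gap between the two covered legs is USD 35,318.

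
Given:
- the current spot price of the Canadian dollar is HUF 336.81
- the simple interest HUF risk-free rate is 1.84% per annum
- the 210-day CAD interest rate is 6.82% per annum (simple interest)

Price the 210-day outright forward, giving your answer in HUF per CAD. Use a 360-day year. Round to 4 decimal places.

327.4000

T = 210/360 years.
Growth of 1 HUF over T: 1 + 0.0184×210/360 = 1.010733333.
Growth of 1 CAD over T: 1 + 0.0682×210/360 = 1.039783333.
CIP: F = S · (grow HUF)/(grow CAD) = 336.81 × 1.010733333/1.039783333 = 327.400029 HUF per CAD.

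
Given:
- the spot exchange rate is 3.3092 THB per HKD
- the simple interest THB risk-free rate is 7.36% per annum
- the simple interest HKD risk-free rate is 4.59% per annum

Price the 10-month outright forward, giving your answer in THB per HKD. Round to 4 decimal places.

T = 10/12 years.
THB accumulates by 1 + 0.0736×10/12 = 1.0613333.
Growth of 1 HKD over T: 1 + 0.0459×10/12 = 1.038250.
Forward (THB per HKD) = 3.3092 × 1.0613333 / 1.038250 = 3.382773.

3.3828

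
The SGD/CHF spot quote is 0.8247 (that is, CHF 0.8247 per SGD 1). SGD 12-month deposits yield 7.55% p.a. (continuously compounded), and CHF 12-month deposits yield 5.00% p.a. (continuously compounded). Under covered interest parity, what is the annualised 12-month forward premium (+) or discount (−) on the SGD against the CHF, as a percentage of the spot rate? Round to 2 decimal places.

T = 1 year.
CIP forward (CHF per SGD) = 0.8247 × 1.0512711/1.0784232 = 0.8039360.
Annualised premium = (F − S)/S × (1/T) = (0.8039360 − 0.8247)/0.8247 ÷ 1 = -2.52%.

-2.52%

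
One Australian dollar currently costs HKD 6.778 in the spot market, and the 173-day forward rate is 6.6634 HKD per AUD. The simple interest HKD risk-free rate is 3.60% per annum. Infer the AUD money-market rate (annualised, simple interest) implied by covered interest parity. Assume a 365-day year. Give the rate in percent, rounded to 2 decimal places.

T = 173/365 years.
CIP gives F = S · g_HKD/g_AUD, so g_HKD/g_AUD = 6.6634/6.778 = 0.9830924.
HKD growth factor: 1 + 0.0360×173/365 = 1.017063.
That pins the AUD growth at 1.0345548.
(1.0345548 − 1)/T = 0.072905, i.e. 7.29%.

7.29%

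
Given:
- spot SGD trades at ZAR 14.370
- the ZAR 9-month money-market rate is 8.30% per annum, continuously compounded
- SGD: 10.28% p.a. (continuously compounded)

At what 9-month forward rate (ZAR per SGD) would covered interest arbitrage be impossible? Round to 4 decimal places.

14.1582

T = 9/12 years.
Growth of 1 ZAR over T: e^(0.0830×9/12) = 1.06422837.
Growth of 1 SGD over T: e^(0.1028×9/12) = 1.08015009.
So F = 14.37 × 1.06422837 / 1.08015009 = 14.158182 (ZAR/SGD).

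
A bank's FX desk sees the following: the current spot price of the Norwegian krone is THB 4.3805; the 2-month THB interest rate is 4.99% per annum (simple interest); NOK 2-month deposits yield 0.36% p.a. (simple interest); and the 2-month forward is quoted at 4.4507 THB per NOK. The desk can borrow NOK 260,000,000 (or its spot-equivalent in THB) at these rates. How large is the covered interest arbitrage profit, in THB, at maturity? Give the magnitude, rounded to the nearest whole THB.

T = 2/12 years.
Route A — deposit NOK, sell forward: 260,000,000 × 1.000600 × 4.4507 = THB 1,157,876,309.20.
Route B — convert at spot, deposit THB: 260,000,000 × 4.3805 × 1.008316666667 = THB 1,148,402,101.17.
The quoted forward overvalues NOK, so borrow THB, buy NOK at spot, deposit the NOK at 0.36%, and sell the proceeds forward at 4.4507.
Arbitrage profit = |1,157,876,309.20 − 1,148,402,101.17| = THB 9,474,208.

THB 9,474,208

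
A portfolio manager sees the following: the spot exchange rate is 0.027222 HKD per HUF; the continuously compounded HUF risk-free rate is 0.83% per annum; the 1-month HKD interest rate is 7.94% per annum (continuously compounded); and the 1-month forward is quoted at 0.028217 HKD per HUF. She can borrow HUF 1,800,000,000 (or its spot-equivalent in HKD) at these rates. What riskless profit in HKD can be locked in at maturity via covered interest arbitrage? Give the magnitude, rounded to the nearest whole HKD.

T = 1/12 years.
Keep in HUF, deliver into the forward: 1,800,000,000·1.0006919059·0.028217 = HKD 50,825,742.32.
Swap to HKD now, deposit: 1,800,000,000·0.027222·1.0066386052 = HKD 49,324,889.00.
The quoted forward overvalues HUF, so borrow HKD, buy HUF at spot, deposit the HUF at 0.83%, and sell the proceeds forward at 0.028217.
Arbitrage profit = |50,825,742.32 − 49,324,889.00| = HKD 1,500,853.

HKD 1,500,853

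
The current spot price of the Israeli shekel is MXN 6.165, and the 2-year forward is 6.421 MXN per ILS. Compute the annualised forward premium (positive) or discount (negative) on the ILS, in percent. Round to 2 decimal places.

+2.08%

T = 2 years.
(F − S)/S = (6.421 − 6.165)/6.165 = 0.0415247.
×(1/T) gives 2.08% p.a.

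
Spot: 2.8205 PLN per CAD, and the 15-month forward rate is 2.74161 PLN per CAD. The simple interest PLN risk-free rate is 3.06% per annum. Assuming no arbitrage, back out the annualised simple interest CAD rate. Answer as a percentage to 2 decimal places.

5.45%

T = 15/12 years.
By CIP, F/S equals the PLN-to-CAD growth ratio: 2.74161/2.8205 = 0.9720298.
The PLN side grows by 1 + 0.0306×15/12 = 1.038250.
Hence g_CAD = 1.0681257.
(1.0681257 − 1)/T = 0.054501, i.e. 5.45%.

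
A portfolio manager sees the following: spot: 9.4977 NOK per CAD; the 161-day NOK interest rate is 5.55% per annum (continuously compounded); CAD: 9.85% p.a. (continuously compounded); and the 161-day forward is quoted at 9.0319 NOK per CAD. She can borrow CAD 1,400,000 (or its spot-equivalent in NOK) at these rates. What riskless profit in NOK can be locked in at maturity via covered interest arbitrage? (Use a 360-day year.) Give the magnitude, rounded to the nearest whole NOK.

NOK 416,822

T = 161/360 years.
Invest the CAD and cover forward: 1,400,000 × 1.0450360568 × 9.0319 = NOK 13,214,125.63.
Convert at spot and invest in NOK: 1,400,000 × 9.4977 × 1.0251314347 = NOK 13,630,947.16.
The quoted forward undervalues CAD, so borrow CAD, convert to NOK at spot, deposit the NOK at 5.55%, and buy CAD forward at 9.0319 to cover the loan.
Profit = 13,630,947.16 − 13,214,125.63 = NOK 416,822.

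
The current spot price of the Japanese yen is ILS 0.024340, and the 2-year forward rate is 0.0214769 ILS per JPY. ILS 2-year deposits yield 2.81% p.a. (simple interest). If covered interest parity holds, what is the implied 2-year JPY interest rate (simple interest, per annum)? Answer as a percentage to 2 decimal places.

T = 2 years.
CIP gives F = S · g_ILS/g_JPY, so g_ILS/g_JPY = 0.0214769/0.02434 = 0.8823706.
ILS growth factor: 1 + 0.0281×2 = 1.056200.
So the JPY growth factor = 1.1970027.
(1.1970027 − 1)/T = 0.098501, i.e. 9.85%.

9.85%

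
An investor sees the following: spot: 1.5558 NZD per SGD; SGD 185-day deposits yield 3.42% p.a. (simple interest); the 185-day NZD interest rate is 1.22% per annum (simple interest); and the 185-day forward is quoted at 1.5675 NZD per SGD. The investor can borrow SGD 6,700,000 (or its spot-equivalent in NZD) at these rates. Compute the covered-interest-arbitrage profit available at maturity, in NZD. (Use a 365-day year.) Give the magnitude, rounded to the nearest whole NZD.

T = 185/365 years.
Invest the SGD and cover forward: 6,700,000 × 1.0173342466 × 1.5675 = NZD 10,684,298.59.
Convert at spot and invest in NZD: 6,700,000 × 1.5558 × 1.0061835616 = NZD 10,488,316.58.
The quoted forward overvalues SGD, so borrow NZD, buy SGD at spot, deposit the SGD at 3.42%, and sell the proceeds forward at 1.5675.
Arbitrage profit = |10,684,298.59 − 10,488,316.58| = NZD 195,982.

NZD 195,982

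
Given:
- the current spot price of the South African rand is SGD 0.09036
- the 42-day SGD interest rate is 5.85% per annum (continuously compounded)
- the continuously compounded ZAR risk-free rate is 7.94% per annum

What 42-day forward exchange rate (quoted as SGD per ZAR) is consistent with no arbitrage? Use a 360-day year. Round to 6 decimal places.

0.090140

T = 42/360 years.
SGD accumulates by e^(0.0585×42/360) = 1.0068483.
ZAR growth factor: e^(0.0794×42/360) = 1.0093064.
Forward (SGD per ZAR) = 0.09036 × 1.0068483 / 1.0093064 = 0.09013993.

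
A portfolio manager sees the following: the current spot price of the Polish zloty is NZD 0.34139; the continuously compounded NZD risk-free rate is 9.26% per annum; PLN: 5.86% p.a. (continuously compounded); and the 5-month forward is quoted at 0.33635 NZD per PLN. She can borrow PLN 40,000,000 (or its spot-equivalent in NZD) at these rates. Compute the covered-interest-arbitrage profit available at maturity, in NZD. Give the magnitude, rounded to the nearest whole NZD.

T = 5/12 years.
Keep in PLN, deliver into the forward: 40,000,000·1.0247171944·0.33635 = NZD 13,786,545.13.
Swap to NZD now, deposit: 40,000,000·0.34139·1.0393373362 = NZD 14,192,774.93.
The quoted forward undervalues PLN, so borrow PLN, convert to NZD at spot, deposit the NZD at 9.26%, and buy PLN forward at 0.33635 to cover the loan.
The gap between the two covered legs is NZD 406,230.

NZD 406,230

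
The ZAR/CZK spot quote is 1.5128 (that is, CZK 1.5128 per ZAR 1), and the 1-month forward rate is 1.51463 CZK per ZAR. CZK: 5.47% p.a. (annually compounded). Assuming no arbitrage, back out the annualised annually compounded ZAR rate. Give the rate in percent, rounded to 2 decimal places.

T = 1/12 years.
F/S = 1.51463/1.5128 = 1.0012097 = (growth of CZK) / (growth of ZAR).
The CZK side grows by (1 + 0.0547)^(1/12) = 1.0044479.
Hence g_ZAR = 1.0032343.
Annualise: 1.0032343^(12/1) − 1 = 0.039510 = 3.95%.

3.95%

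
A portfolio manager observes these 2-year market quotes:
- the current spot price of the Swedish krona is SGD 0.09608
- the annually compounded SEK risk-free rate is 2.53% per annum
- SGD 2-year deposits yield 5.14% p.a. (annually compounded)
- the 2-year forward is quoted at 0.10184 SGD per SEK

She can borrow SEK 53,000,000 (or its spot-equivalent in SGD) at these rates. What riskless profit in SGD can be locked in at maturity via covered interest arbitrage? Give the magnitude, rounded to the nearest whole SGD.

T = 2 years.
Route A — deposit SEK, sell forward: 53,000,000 × 1.05124009 × 0.10184 = SGD 5,674,089.41.
Route B — convert at spot, deposit SGD: 53,000,000 × 0.09608 × 1.10544196 = SGD 5,629,175.77.
The quoted forward overvalues SEK, so borrow SGD, buy SEK at spot, deposit the SEK at 2.53%, and sell the proceeds forward at 0.10184.
Profit = 5,674,089.41 − 5,629,175.77 = SGD 44,914.

SGD 44,914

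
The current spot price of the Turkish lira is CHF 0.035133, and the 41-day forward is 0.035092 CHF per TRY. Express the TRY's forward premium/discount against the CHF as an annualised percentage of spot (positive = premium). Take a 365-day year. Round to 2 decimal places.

T = 41/365 years.
TRY trades forward at -0.11670% vs spot over the period.
Per annum: -0.0011670 / (41/365) = -0.010389 = -1.04%.

-1.04%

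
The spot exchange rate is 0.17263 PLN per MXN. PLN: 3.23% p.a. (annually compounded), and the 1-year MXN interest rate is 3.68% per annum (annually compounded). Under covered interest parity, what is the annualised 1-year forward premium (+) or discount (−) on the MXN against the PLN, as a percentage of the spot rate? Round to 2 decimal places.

-0.43%

T = 1 year.
F = S · g_PLN/g_MXN = 0.17263 × 1.032300/1.036800 = 0.17188074.
(F − S)/S ÷ T = (0.17188074 − 0.17263)/0.17263/1 = -0.004340 → -0.43%.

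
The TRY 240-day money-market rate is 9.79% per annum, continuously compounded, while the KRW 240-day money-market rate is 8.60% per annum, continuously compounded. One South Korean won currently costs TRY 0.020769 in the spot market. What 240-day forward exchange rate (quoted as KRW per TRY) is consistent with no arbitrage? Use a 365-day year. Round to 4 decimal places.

T = 240/365 years.
TRY growth factor: e^(0.0979×240/365) = 1.0664897.
KRW accumulates by e^(0.0860×240/365) = 1.05817735.
Forward (TRY per KRW) = 0.020769 × 1.0664897 / 1.05817735 = 0.020932148.
Invert for KRW per TRY: 1 / 0.020932148 = 47.7734.

47.7734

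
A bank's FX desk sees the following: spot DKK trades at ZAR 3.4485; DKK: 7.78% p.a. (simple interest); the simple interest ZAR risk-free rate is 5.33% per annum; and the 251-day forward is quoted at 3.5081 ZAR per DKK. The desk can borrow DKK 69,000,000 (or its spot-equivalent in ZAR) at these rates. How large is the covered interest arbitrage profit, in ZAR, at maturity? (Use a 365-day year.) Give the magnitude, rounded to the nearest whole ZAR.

T = 251/365 years.
Route A — deposit DKK, sell forward: 69,000,000 × 1.05350082192 × 3.5081 = ZAR 255,009,250.10.
Route B — convert at spot, deposit ZAR: 69,000,000 × 3.4485 × 1.03665287671 = ZAR 246,667,923.73.
The quoted forward overvalues DKK, so borrow ZAR, buy DKK at spot, deposit the DKK at 7.78%, and sell the proceeds forward at 3.5081.
Arbitrage profit = |255,009,250.10 − 246,667,923.73| = ZAR 8,341,326.

ZAR 8,341,326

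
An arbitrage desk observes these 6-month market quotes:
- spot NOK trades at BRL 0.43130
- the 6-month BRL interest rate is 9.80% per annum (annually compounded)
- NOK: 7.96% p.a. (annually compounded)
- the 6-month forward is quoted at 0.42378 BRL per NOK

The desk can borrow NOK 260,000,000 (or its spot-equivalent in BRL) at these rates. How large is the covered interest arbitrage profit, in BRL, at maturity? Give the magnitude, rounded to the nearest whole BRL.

T = 6/12 years.
Invest the NOK and cover forward: 260,000,000 × 1.03903801663 × 0.42378 = BRL 114,484,117.98.
Convert at spot and invest in BRL: 260,000,000 × 0.43130 × 1.04785495179 = BRL 117,504,358.58.
The quoted forward undervalues NOK, so borrow NOK, convert to BRL at spot, deposit the BRL at 9.80%, and buy NOK forward at 0.42378 to cover the loan.
Arbitrage profit = |114,484,117.98 − 117,504,358.58| = BRL 3,020,241.

BRL 3,020,241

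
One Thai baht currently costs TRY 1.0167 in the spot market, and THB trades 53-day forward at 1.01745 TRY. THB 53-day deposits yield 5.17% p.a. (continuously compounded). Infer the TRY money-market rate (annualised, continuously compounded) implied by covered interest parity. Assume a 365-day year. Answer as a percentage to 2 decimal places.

T = 53/365 years.
F/S = 1.01745/1.0167 = 1.0007377 = (growth of TRY) / (growth of THB).
THB growth factor: e^(0.0517×53/365) = 1.0075354.
Hence g_TRY = 1.0082787.
Take logs: ln 1.0082787 / (53/365) = 0.056779, so 5.68%.

5.68%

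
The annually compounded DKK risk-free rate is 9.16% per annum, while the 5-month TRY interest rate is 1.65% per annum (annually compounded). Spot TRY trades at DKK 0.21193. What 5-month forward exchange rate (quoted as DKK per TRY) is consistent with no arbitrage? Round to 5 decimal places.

T = 5/12 years.
DKK accumulates by (1 + 0.0916)^(5/12) = 1.0371935.
TRY growth factor: (1 + 0.0165)^(5/12) = 1.0068422.
So F = 0.21193 × 1.0371935 / 1.0068422 = 0.2183186 (DKK/TRY).

0.21832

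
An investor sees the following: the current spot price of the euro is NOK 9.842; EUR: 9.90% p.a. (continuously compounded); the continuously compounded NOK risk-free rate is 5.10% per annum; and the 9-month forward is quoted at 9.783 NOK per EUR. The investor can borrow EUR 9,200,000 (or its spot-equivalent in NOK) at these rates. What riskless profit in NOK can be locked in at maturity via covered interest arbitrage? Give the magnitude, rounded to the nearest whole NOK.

T = 9/12 years.
Keep in EUR, deliver into the forward: 9,200,000·1.0770760409·9.783 = NOK 96,940,721.15.
Swap to NOK now, deposit: 9,200,000·9.842·1.0389909481 = NOK 94,076,889.98.
The quoted forward overvalues EUR, so borrow NOK, buy EUR at spot, deposit the EUR at 9.90%, and sell the proceeds forward at 9.783.
Arbitrage profit = |96,940,721.15 − 94,076,889.98| = NOK 2,863,831.

NOK 2,863,831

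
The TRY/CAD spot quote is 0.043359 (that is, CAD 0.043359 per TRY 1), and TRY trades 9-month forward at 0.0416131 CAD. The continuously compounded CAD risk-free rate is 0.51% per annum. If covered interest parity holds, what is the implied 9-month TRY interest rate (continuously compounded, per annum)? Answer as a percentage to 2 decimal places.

T = 9/12 years.
By CIP, F/S equals the CAD-to-TRY growth ratio: 0.0416131/0.043359 = 0.9597338.
CAD growth factor: e^(0.0051×9/12) = 1.0038323.
Hence g_TRY = 1.0459487.
Take logs: ln 1.0459487 / (9/12) = 0.059899, so 5.99%.

5.99%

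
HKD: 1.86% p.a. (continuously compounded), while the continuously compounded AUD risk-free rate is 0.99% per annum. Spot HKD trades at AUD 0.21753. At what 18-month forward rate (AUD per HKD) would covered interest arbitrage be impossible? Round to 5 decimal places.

T = 18/12 years.
AUD growth factor: e^(0.0099×18/12) = 1.0149608.
Growth of 1 HKD over T: e^(0.0186×18/12) = 1.0282928.
Forward (AUD per HKD) = 0.21753 × 1.0149608 / 1.0282928 = 0.2147097.

0.21471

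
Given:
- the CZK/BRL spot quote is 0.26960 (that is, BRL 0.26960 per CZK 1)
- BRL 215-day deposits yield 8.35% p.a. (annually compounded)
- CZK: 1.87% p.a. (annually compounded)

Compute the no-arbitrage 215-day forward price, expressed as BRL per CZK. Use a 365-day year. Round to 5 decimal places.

0.27957

T = 215/365 years.
Growth of 1 BRL over T: (1 + 0.0835)^(215/365) = 1.0483726.
CZK accumulates by (1 + 0.0187)^(215/365) = 1.0109731.
CIP: F = S · (grow BRL)/(grow CZK) = 0.2696 × 1.0483726/1.0109731 = 0.2795735 BRL per CZK.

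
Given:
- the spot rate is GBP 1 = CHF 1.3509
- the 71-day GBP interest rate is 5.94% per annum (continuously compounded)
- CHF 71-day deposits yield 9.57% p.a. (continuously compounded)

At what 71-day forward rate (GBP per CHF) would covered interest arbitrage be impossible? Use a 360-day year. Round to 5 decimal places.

0.73497

T = 71/360 years.
CHF growth factor: e^(0.0957×71/360) = 1.0190534.
GBP growth factor: e^(0.0594×71/360) = 1.0117839.
CIP: F = S · (grow CHF)/(grow GBP) = 1.3509 × 1.0190534/1.0117839 = 1.360606 CHF per GBP.
Quoted the other way: 1/1.360606 = 0.73497 GBP per CHF.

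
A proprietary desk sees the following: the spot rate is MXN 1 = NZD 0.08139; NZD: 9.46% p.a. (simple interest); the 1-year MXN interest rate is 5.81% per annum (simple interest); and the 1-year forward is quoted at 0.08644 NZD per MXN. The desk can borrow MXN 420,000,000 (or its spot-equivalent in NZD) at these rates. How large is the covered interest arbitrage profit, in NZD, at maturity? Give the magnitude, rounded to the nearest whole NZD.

NZD 996,521

T = 1 year.
Route A — deposit MXN, sell forward: 420,000,000 × 1.058100 × 0.08644 = NZD 38,414,108.88.
Route B — convert at spot, deposit NZD: 420,000,000 × 0.08139 × 1.094600 = NZD 37,417,587.48.
The quoted forward overvalues MXN, so borrow NZD, buy MXN at spot, deposit the MXN at 5.81%, and sell the proceeds forward at 0.08644.
The gap between the two covered legs is NZD 996,521.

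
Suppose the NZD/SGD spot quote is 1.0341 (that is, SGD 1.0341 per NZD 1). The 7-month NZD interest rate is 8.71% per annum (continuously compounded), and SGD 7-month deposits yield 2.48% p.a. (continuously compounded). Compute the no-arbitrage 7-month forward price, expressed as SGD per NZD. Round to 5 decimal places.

0.99719

T = 7/12 years.
Growth of 1 SGD over T: e^(0.0248×7/12) = 1.0145718.
NZD growth factor: e^(0.0871×7/12) = 1.0521212.
Forward (SGD per NZD) = 1.0341 × 1.0145718 / 1.0521212 = 0.9971938.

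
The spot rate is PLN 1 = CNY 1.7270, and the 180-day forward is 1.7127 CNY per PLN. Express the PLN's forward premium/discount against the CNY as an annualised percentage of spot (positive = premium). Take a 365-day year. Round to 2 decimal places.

-1.68%

T = 180/365 years.
Period premium: (1.7127 − 1.727)/1.727 = -0.0082803.
Annualise by dividing by T: -0.0082803 / (180/365) = -0.016791 → -1.68%.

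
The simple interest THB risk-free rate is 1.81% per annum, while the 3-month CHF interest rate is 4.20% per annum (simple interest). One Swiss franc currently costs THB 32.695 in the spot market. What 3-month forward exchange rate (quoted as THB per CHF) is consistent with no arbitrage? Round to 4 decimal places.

32.5017

T = 3/12 years.
Growth of 1 THB over T: 1 + 0.0181×3/12 = 1.004525.
CHF growth factor: 1 + 0.0420×3/12 = 1.010500.
So F = 32.695 × 1.004525 / 1.010500 = 32.501677 (THB/CHF).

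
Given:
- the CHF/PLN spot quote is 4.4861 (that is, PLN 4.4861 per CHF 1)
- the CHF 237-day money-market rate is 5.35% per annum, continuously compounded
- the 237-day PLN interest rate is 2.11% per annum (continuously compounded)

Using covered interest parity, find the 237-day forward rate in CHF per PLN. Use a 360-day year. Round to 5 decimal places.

T = 237/360 years.
PLN accumulates by e^(0.0211×237/360) = 1.0139878.
CHF growth factor: e^(0.0535×237/360) = 1.0358484.
So F = 4.4861 × 1.0139878 / 1.0358484 = 4.391425 (PLN/CHF).
Invert for CHF per PLN: 1 / 4.391425 = 0.22772.

0.22772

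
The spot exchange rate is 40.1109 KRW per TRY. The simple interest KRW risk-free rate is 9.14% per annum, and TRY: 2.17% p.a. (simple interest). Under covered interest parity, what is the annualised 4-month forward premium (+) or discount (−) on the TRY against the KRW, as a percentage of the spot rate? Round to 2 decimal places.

T = 4/12 years.
CIP forward (KRW per TRY) = 40.1109 × 1.0304667/1.0072333 = 41.0361202.
(F − S)/S ÷ T = (41.0361202 − 40.1109)/40.1109/(4/12) = 0.069200 → 6.92%.

+6.92%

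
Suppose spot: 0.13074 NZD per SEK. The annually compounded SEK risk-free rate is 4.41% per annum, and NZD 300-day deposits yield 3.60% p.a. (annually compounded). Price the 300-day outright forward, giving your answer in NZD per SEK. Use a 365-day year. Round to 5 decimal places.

T = 300/365 years.
NZD growth factor: (1 + 0.0360)^(300/365) = 1.0294955.
Growth of 1 SEK over T: (1 + 0.0441)^(300/365) = 1.0361067.
CIP: F = S · (grow NZD)/(grow SEK) = 0.13074 × 1.0294955/1.0361067 = 0.1299058 NZD per SEK.

0.12991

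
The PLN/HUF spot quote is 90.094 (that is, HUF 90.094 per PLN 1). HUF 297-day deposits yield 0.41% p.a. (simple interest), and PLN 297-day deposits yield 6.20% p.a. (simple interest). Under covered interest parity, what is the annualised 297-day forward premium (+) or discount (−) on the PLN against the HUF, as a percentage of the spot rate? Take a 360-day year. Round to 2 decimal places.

T = 297/360 years.
F = S · g_HUF/g_PLN = 90.094 × 1.0033825/1.051150 = 85.999851.
Annualised premium = (F − S)/S × (1/T) = (85.999851 − 90.094)/90.094 ÷ (297/360) = -5.51%.

-5.51%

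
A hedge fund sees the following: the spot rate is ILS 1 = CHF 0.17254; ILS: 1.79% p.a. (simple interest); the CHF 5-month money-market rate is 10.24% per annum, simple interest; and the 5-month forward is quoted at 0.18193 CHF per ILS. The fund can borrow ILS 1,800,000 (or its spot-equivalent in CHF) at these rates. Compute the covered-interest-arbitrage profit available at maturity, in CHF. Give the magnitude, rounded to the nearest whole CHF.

T = 5/12 years.
Route A — deposit ILS, sell forward: 1,800,000 × 1.00745833 × 0.18193 = CHF 329,916.41.
Route B — convert at spot, deposit CHF: 1,800,000 × 0.17254 × 1.04266667 = CHF 323,823.07.
The quoted forward overvalues ILS, so borrow CHF, buy ILS at spot, deposit the ILS at 1.79%, and sell the proceeds forward at 0.18193.
Profit = 329,916.41 − 323,823.07 = CHF 6,093.

CHF 6,093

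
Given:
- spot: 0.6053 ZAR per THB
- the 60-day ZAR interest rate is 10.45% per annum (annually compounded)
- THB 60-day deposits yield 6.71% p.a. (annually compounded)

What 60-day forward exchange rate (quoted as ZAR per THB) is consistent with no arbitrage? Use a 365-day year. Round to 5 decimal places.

T = 60/365 years.
ZAR accumulates by (1 + 0.1045)^(60/365) = 1.0164727.
THB accumulates by (1 + 0.0671)^(60/365) = 1.010733.
So F = 0.6053 × 1.0164727 / 1.010733 = 0.6087373 (ZAR/THB).

0.60874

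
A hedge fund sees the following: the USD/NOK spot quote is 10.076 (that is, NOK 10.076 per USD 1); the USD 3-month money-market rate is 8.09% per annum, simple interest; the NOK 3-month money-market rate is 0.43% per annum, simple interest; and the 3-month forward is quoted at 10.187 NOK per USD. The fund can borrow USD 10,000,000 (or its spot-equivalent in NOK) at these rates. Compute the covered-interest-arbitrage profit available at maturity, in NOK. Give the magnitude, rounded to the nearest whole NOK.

NOK 3,062,004

T = 3/12 years.
Route A — deposit USD, sell forward: 10,000,000 × 1.020225 × 10.187 = NOK 103,930,320.75.
Route B — convert at spot, deposit NOK: 10,000,000 × 10.076 × 1.001075 = NOK 100,868,317.00.
The quoted forward overvalues USD, so borrow NOK, buy USD at spot, deposit the USD at 8.09%, and sell the proceeds forward at 10.187.
Arbitrage profit = |103,930,320.75 − 100,868,317.00| = NOK 3,062,004.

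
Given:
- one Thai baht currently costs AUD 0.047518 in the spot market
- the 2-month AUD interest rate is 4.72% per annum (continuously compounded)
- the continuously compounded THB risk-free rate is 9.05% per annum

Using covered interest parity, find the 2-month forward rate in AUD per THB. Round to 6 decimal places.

0.047176

T = 2/12 years.
AUD accumulates by e^(0.0472×2/12) = 1.0078977.
Growth of 1 THB over T: e^(0.0905×2/12) = 1.0151977.
So F = 0.047518 × 1.0078977 / 1.0151977 = 0.04717631 (AUD/THB).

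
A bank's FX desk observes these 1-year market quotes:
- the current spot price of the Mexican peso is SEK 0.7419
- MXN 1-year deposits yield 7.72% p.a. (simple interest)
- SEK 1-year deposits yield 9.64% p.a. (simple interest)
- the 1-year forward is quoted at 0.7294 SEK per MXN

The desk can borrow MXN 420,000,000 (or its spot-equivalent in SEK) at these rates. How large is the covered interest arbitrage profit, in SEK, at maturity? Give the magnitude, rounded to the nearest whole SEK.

SEK 11,637,982

T = 1 year.
Invest the MXN and cover forward: 420,000,000 × 1.077200 × 0.7294 = SEK 329,998,065.60.
Convert at spot and invest in SEK: 420,000,000 × 0.7419 × 1.096400 = SEK 341,636,047.20.
The quoted forward undervalues MXN, so borrow MXN, convert to SEK at spot, deposit the SEK at 9.64%, and buy MXN forward at 0.7294 to cover the loan.
Profit = 341,636,047.20 − 329,998,065.60 = SEK 11,637,982.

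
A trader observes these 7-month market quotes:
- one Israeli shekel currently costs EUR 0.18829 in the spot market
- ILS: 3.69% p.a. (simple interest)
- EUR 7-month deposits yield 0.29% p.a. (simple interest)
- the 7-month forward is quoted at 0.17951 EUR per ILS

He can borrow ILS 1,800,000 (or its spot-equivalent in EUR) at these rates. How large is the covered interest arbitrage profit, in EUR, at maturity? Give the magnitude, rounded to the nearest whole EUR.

T = 7/12 years.
Invest the ILS and cover forward: 1,800,000 × 1.021525 × 0.17951 = EUR 330,073.11.
Convert at spot and invest in EUR: 1,800,000 × 0.18829 × 1.00169167 = EUR 339,495.34.
The quoted forward undervalues ILS, so borrow ILS, convert to EUR at spot, deposit the EUR at 0.29%, and buy ILS forward at 0.17951 to cover the loan.
Arbitrage profit = |330,073.11 − 339,495.34| = EUR 9,422.

EUR 9,422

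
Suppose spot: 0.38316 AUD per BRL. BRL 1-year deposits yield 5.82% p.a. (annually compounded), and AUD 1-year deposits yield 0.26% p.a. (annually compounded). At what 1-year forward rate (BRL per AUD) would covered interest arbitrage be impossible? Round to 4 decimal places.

T = 1 year.
AUD growth factor: (1 + 0.0026)^1 = 1.002600.
BRL accumulates by (1 + 0.0582)^1 = 1.058200.
So F = 0.38316 × 1.002600 / 1.058200 = 0.3630280 (AUD/BRL).
Quoted the other way: 1/0.3630280 = 2.7546 BRL per AUD.

2.7546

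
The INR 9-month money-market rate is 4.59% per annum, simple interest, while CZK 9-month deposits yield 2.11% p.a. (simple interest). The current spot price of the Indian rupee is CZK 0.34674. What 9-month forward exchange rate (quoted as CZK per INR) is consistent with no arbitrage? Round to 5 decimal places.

T = 9/12 years.
Growth of 1 CZK over T: 1 + 0.0211×9/12 = 1.015825.
INR growth factor: 1 + 0.0459×9/12 = 1.034425.
CIP: F = S · (grow CZK)/(grow INR) = 0.34674 × 1.015825/1.034425 = 0.3405053 CZK per INR.

0.34051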